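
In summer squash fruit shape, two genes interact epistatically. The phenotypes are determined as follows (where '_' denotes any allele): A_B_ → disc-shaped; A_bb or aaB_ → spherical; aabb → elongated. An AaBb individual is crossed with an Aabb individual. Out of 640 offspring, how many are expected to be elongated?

Cross: AaBb × Aabb — consider each gene separately:
A gene: Aa × Aa → 1 AA, 2 Aa, 1 aa → 3 A_ : 1 aa (out of 4)
B gene: Bb × bb → 2 Bb, 2 bb → 2 B_ : 2 bb (out of 4)
Genotype classes (out of 4 × 4 = 16): A_B_ = 3×2 = 6; A_bb = 3×2 = 6; aaB_ = 1×2 = 2; aabb = 1×2 = 2
Apply the phenotype rules: A_B_ (6) → disc-shaped; A_bb (6) + aaB_ (2) → spherical; aabb (2) → elongated
Phenotype counts (out of 16): 6 disc-shaped, 8 spherical, 2 elongated
elongated: 2 out of 16 → fraction 1/8
Expected count = 1/8 × 640 = 80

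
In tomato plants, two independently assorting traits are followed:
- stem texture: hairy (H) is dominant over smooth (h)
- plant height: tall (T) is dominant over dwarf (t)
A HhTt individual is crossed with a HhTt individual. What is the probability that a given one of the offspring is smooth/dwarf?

Dihybrid cross HhTt × HhTt — consider each gene separately:
stem texture: Hh × Hh → 1 HH, 2 Hh, 1 hh → 3 H_ : 1 hh (out of 4)
plant height: Tt × Tt → 1 TT, 2 Tt, 1 tt → 3 T_ : 1 tt (out of 4)
Combine (counts out of 4 × 4 = 16): hairy/tall (H_T_) = 3×3 = 9; hairy/dwarf (H_tt) = 3×1 = 3; smooth/tall (hhT_) = 1×3 = 3; smooth/dwarf (hhtt) = 1×1 = 1
Phenotype counts (out of 16): 9 hairy/tall, 3 hairy/dwarf, 3 smooth/tall, 1 smooth/dwarf
smooth/dwarf: 1 out of 16
Probability: 1/16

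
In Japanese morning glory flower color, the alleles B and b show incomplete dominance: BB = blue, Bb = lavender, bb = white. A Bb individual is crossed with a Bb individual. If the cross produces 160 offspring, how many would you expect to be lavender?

Punnett square for Bb × Bb:
Offspring genotypes: 1 BB, 2 Bb, 1 bb
Phenotype counts: 1 blue, 2 lavender, 1 white
lavender: 2 out of 4 → fraction 1/2
Expected count = 1/2 × 160 = 80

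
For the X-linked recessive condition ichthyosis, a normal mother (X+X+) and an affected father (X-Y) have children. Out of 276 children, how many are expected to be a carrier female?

Cross: X+X+ × X-Y
Offspring: 2 X+X-, 2 X+Y
Probability of a carrier female: 2/4 = 1/2
Expected count = 1/2 × 276 = 138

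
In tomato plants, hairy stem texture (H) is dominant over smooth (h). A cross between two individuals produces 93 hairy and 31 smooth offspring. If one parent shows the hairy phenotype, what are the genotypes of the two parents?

Observed offspring: 93 hairy, 31 smooth
The observed ratio simplifies to 3:1. Smooth (hh) offspring appear, so each parent must contribute one h allele. The parent stated to show hairy carries H, so it is Hh. The other parent is then either Hh or hh: Hh × hh would give a 1:1 split, whereas Hh × Hh gives 3:1 — matching the data. So both parents are heterozygous (Hh × Hh).
Parent genotypes: Hh × Hh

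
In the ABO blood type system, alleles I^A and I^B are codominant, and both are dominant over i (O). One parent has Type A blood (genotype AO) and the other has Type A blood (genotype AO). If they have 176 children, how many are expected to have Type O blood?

Cross: AO × AO
Possible offspring genotypes: 1 AA, 2 AO, 1 OO
Blood type counts: 3 Type A, 1 Type O
Probability of Type O: 1/4
Expected count = 1/4 × 176 = 44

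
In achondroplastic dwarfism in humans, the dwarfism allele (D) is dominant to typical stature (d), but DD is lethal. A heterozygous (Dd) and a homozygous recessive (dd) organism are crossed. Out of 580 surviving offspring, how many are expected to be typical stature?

Cross: Dd × dd
Punnett square offspring (before lethality): 2 Dd, 2 dd
No DD offspring are produced in this cross.
typical stature: 2 out of 4 → fraction 1/2
Expected count = 1/2 × 580 = 290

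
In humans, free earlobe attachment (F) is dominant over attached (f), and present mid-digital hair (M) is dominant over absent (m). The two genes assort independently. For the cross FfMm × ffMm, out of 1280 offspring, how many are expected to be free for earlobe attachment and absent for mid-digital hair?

Dihybrid cross FfMm × ffMm — consider each gene separately:
earlobe attachment: Ff × ff → 2 Ff, 2 ff → 2 F_ : 2 ff (out of 4)
mid-digital hair: Mm × Mm → 1 MM, 2 Mm, 1 mm → 3 M_ : 1 mm (out of 4)
Looking for: free (F_) and absent (mm)
P(free) = 2/4, P(absent) = 1/4
P(both) = 2/4 × 1/4 = 2/16 = 1/8
Expected count = 1/8 × 1280 = 160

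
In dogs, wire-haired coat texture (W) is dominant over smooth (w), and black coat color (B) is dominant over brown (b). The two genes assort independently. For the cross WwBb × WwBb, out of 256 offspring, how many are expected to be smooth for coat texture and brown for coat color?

Dihybrid cross WwBb × WwBb — consider each gene separately:
coat texture: Ww × Ww → 1 WW, 2 Ww, 1 ww → 3 W_ : 1 ww (out of 4)
coat color: Bb × Bb → 1 BB, 2 Bb, 1 bb → 3 B_ : 1 bb (out of 4)
Looking for: smooth (ww) and brown (bb)
P(smooth) = 1/4, P(brown) = 1/4
P(both) = 1/4 × 1/4 = 1/16
Expected count = 1/16 × 256 = 16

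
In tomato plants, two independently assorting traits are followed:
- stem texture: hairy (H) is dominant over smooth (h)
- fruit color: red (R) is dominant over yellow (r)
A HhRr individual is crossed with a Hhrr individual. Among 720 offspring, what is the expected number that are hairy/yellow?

Dihybrid cross HhRr × Hhrr — consider each gene separately:
stem texture: Hh × Hh → 1 HH, 2 Hh, 1 hh → 3 H_ : 1 hh (out of 4)
fruit color: Rr × rr → 2 Rr, 2 rr → 2 R_ : 2 rr (out of 4)
Combine (counts out of 4 × 4 = 16): hairy/red (H_R_) = 3×2 = 6; hairy/yellow (H_rr) = 3×2 = 6; smooth/red (hhR_) = 1×2 = 2; smooth/yellow (hhrr) = 1×2 = 2
Phenotype counts (out of 16): 6 hairy/red, 6 hairy/yellow, 2 smooth/red, 2 smooth/yellow
hairy/yellow: 6 out of 16 → fraction 3/8
Expected count = 3/8 × 720 = 270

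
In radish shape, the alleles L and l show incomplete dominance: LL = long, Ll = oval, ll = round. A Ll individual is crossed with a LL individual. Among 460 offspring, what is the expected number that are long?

Punnett square for Ll × LL:
Offspring genotypes: 2 LL, 2 Ll
Phenotype counts: 2 long, 2 oval
long: 2 out of 4 → fraction 1/2
Expected count = 1/2 × 460 = 230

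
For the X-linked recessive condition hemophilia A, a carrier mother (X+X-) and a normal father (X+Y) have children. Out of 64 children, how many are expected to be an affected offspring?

Cross: X+X- × X+Y
Offspring: 1 X+X+, 1 X+Y, 1 X+X-, 1 X-Y
Probability of an affected offspring: 1/4
Expected count = 1/4 × 64 = 16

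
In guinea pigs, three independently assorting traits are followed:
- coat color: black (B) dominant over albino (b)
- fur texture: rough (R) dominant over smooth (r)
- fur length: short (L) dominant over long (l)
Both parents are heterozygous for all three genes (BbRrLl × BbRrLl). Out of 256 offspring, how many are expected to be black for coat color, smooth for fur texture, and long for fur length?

Trihybrid cross: BbRrLl × BbRrLl
Each trait segregates independently with a 3:1 phenotypic ratio, so each gene contributes 3/4 (dominant) or 1/4 (recessive).
Target: black (coat color), smooth (fur texture), long (fur length)
Probability = product of independent per-trait probabilities
= 3/4 × 1/4 × 1/4 = 3/64
Expected count = 3/64 × 256 = 12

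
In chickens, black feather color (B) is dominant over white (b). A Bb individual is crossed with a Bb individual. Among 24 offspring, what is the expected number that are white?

Punnett square for Bb × Bb:
Offspring genotypes: 1 BB, 2 Bb, 1 bb
black: 3, white: 1
white: 1 out of 4 → fraction 1/4
Expected count = 1/4 × 24 = 6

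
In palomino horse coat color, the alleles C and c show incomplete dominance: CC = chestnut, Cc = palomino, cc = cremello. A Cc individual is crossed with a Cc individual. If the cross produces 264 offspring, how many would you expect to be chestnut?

Punnett square for Cc × Cc:
Offspring genotypes: 1 CC, 2 Cc, 1 cc
Phenotype counts: 1 chestnut, 2 palomino, 1 cremello
chestnut: 1 out of 4 → fraction 1/4
Expected count = 1/4 × 264 = 66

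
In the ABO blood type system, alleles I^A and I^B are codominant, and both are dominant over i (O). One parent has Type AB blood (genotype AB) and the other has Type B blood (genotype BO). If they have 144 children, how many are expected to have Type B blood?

Cross: AB × BO
Possible offspring genotypes: 1 AB, 1 AO, 1 BB, 1 BO
Blood type counts: 1 Type AB, 1 Type A, 2 Type B
Probability of Type B: 2/4 = 1/2
Expected count = 1/2 × 144 = 72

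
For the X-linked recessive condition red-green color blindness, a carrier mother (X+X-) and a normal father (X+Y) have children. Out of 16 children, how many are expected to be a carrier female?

Cross: X+X- × X+Y
Offspring: 1 X+X+, 1 X+Y, 1 X+X-, 1 X-Y
Probability of a carrier female: 1/4
Expected count = 1/4 × 16 = 4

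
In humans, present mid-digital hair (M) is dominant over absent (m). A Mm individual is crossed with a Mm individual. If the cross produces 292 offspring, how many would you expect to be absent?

Punnett square for Mm × Mm:
Offspring genotypes: 1 MM, 2 Mm, 1 mm
present: 3, absent: 1
absent: 1 out of 4 → fraction 1/4
Expected count = 1/4 × 292 = 73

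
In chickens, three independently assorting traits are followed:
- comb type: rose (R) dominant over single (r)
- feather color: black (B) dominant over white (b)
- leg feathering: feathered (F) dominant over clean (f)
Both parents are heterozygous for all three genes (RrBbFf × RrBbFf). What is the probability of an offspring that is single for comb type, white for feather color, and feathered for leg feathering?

Trihybrid cross: RrBbFf × RrBbFf
Each trait segregates independently with a 3:1 phenotypic ratio, so each gene contributes 3/4 (dominant) or 1/4 (recessive).
Target: single (comb type), white (feather color), feathered (leg feathering)
Probability = product of independent per-trait probabilities
= 1/4 × 1/4 × 3/4 = 3/64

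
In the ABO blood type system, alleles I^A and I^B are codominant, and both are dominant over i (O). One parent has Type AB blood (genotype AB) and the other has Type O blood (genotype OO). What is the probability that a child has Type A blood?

Cross: AB × OO
Possible offspring genotypes: 2 AO, 2 BO
Blood type counts: 2 Type A, 2 Type B
Probability of Type A: 2/4 = 1/2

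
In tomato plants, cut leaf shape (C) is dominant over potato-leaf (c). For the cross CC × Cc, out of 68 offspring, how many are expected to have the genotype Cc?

Punnett square for CC × Cc:
Offspring genotypes: 2 CC, 2 Cc
Total offspring: 4
Count with target: 2
Probability: 2/4 = 1/2
Expected count = 1/2 × 68 = 34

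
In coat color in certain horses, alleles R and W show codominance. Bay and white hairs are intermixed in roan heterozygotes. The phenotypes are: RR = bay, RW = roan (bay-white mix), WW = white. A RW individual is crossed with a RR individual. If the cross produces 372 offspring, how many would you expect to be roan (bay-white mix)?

Punnett square for RW × RR:
Offspring genotypes: 2 RR, 2 RW
Phenotype counts: 2 bay, 2 roan (bay-white mix)
roan (bay-white mix): 2 out of 4 → fraction 1/2
Expected count = 1/2 × 372 = 186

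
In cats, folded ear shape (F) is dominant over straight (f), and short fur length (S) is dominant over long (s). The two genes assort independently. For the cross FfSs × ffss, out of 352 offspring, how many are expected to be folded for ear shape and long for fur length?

Dihybrid cross FfSs × ffss — consider each gene separately:
ear shape: Ff × ff → 2 Ff, 2 ff → 2 F_ : 2 ff (out of 4)
fur length: Ss × ss → 2 Ss, 2 ss → 2 S_ : 2 ss (out of 4)
Looking for: folded (F_) and long (ss)
P(folded) = 2/4, P(long) = 2/4
P(both) = 2/4 × 2/4 = 4/16 = 1/4
Expected count = 1/4 × 352 = 88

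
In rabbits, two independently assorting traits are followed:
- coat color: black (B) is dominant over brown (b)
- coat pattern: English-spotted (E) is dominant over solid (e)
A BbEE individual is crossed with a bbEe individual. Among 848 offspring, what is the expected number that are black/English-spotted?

Dihybrid cross BbEE × bbEe — consider each gene separately:
coat color: Bb × bb → 2 Bb, 2 bb → 2 B_ : 2 bb (out of 4)
coat pattern: EE × Ee → 2 EE, 2 Ee → 4 E_ (out of 4)
Combine (counts out of 4 × 4 = 16): black/English-spotted (B_E_) = 2×4 = 8; brown/English-spotted (bbE_) = 2×4 = 8
Phenotype counts (out of 16): 8 black/English-spotted, 8 brown/English-spotted
black/English-spotted: 8 out of 16 → fraction 1/2
Expected count = 1/2 × 848 = 424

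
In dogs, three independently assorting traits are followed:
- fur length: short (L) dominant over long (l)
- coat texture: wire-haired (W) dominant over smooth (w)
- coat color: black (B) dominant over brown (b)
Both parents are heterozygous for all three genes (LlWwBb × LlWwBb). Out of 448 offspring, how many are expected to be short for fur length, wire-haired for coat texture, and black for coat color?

Trihybrid cross: LlWwBb × LlWwBb
Each trait segregates independently with a 3:1 phenotypic ratio, so each gene contributes 3/4 (dominant) or 1/4 (recessive).
Target: short (fur length), wire-haired (coat texture), black (coat color)
Probability = product of independent per-trait probabilities
= 3/4 × 3/4 × 3/4 = 27/64
Expected count = 27/64 × 448 = 189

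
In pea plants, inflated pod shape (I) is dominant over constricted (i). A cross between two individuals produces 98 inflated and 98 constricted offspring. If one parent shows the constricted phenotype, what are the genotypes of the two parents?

Observed offspring: 98 inflated, 98 constricted
The observed ratio simplifies to 1:1. One parent shows constricted, so its genotype must be ii. A 1:1 offspring split requires the other parent to be heterozygous (Ii).
Parent genotypes: ii × Ii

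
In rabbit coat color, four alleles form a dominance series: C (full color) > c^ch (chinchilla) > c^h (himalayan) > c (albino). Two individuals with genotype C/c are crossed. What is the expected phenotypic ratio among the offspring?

Cross: C/c × C/c
Allele dominance: C > c^ch > c^h > c
Offspring genotypes: 1 C/C, 2 C/c, 1 c/c
Phenotype counts: 3 full color, 1 albino
Ratio: 3 full color : 1 albino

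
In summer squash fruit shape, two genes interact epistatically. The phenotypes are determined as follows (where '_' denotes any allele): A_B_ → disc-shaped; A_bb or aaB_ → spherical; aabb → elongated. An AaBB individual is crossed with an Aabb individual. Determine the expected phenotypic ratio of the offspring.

Cross: AaBB × Aabb — consider each gene separately:
A gene: Aa × Aa → 1 AA, 2 Aa, 1 aa → 3 A_ : 1 aa (out of 4)
B gene: BB × bb → 4 Bb → 4 B_ (out of 4)
Genotype classes (out of 4 × 4 = 16): A_B_ = 3×4 = 12; aaB_ = 1×4 = 4
Apply the phenotype rules: A_B_ (12) → disc-shaped; aaB_ (4) → spherical
Phenotype counts (out of 16): 12 disc-shaped, 4 spherical
Ratio: 3 disc-shaped : 1 spherical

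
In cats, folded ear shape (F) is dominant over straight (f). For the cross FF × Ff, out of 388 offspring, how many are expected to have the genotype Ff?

Punnett square for FF × Ff:
Offspring genotypes: 2 FF, 2 Ff
Total offspring: 4
Count with target: 2
Probability: 2/4 = 1/2
Expected count = 1/2 × 388 = 194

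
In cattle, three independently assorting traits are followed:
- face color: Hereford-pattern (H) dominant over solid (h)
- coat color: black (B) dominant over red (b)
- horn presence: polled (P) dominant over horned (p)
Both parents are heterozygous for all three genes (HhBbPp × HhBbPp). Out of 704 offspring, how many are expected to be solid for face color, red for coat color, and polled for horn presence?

Trihybrid cross: HhBbPp × HhBbPp
Each trait segregates independently with a 3:1 phenotypic ratio, so each gene contributes 3/4 (dominant) or 1/4 (recessive).
Target: solid (face color), red (coat color), polled (horn presence)
Probability = product of independent per-trait probabilities
= 1/4 × 1/4 × 3/4 = 3/64
Expected count = 3/64 × 704 = 33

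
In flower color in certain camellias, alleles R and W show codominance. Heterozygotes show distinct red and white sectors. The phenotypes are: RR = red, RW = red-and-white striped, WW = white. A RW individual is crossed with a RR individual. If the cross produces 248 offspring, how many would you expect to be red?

Punnett square for RW × RR:
Offspring genotypes: 2 RR, 2 RW
Phenotype counts: 2 red, 2 red-and-white striped
red: 2 out of 4 → fraction 1/2
Expected count = 1/2 × 248 = 124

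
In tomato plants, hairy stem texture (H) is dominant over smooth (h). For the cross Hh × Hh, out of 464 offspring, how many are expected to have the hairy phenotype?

Punnett square for Hh × Hh:
Offspring genotypes: 1 HH, 2 Hh, 1 hh
Total offspring: 4
Count with target: 3
Probability: 3/4
Expected count = 3/4 × 464 = 348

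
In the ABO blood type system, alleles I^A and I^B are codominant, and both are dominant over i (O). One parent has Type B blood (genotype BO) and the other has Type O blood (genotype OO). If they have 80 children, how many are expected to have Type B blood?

Cross: BO × OO
Possible offspring genotypes: 2 BO, 2 OO
Blood type counts: 2 Type B, 2 Type O
Probability of Type B: 2/4 = 1/2
Expected count = 1/2 × 80 = 40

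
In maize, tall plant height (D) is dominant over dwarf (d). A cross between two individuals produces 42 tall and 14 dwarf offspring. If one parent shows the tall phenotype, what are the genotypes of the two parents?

Observed offspring: 42 tall, 14 dwarf
The observed ratio simplifies to 3:1. Dwarf (dd) offspring appear, so each parent must contribute one d allele. The parent stated to show tall carries D, so it is Dd. The other parent is then either Dd or dd: Dd × dd would give a 1:1 split, whereas Dd × Dd gives 3:1 — matching the data. So both parents are heterozygous (Dd × Dd).
Parent genotypes: Dd × Dd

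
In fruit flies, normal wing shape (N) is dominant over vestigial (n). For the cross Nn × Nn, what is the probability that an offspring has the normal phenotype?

Punnett square for Nn × Nn:
Offspring genotypes: 1 NN, 2 Nn, 1 nn
Total offspring: 4
Count with target: 3
Probability: 3/4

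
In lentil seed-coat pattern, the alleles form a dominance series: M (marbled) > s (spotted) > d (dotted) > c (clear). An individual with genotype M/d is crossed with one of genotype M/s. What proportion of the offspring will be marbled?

Cross: M/d × M/s
Allele dominance: M > s > d > c
Offspring genotypes: 1 M/M, 1 M/s, 1 M/d, 1 s/d
Phenotype counts: 3 marbled, 1 spotted
marbled: 3 out of 4
Probability: 3/4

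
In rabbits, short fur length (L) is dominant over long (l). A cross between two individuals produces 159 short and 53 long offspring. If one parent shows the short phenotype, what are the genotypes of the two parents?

Observed offspring: 159 short, 53 long
The observed ratio simplifies to 3:1. Long (ll) offspring appear, so each parent must contribute one l allele. The parent stated to show short carries L, so it is Ll. The other parent is then either Ll or ll: Ll × ll would give a 1:1 split, whereas Ll × Ll gives 3:1 — matching the data. So both parents are heterozygous (Ll × Ll).
Parent genotypes: Ll × Ll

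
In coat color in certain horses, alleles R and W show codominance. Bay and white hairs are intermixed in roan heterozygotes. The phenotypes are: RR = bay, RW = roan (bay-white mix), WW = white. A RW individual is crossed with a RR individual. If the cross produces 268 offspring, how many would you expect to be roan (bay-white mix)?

Punnett square for RW × RR:
Offspring genotypes: 2 RR, 2 RW
Phenotype counts: 2 bay, 2 roan (bay-white mix)
roan (bay-white mix): 2 out of 4 → fraction 1/2
Expected count = 1/2 × 268 = 134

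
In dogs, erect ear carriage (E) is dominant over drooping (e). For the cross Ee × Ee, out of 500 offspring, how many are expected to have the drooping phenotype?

Punnett square for Ee × Ee:
Offspring genotypes: 1 EE, 2 Ee, 1 ee
Total offspring: 4
Count with target: 1
Probability: 1/4
Expected count = 1/4 × 500 = 125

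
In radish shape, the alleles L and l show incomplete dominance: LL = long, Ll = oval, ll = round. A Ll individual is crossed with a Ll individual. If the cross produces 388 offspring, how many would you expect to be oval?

Punnett square for Ll × Ll:
Offspring genotypes: 1 LL, 2 Ll, 1 ll
Phenotype counts: 1 long, 2 oval, 1 round
oval: 2 out of 4 → fraction 1/2
Expected count = 1/2 × 388 = 194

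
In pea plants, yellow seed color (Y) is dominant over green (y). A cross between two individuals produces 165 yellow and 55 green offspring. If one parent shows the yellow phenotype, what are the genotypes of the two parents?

Observed offspring: 165 yellow, 55 green
The observed ratio simplifies to 3:1. Green (yy) offspring appear, so each parent must contribute one y allele. The parent stated to show yellow carries Y, so it is Yy. The other parent is then either Yy or yy: Yy × yy would give a 1:1 split, whereas Yy × Yy gives 3:1 — matching the data. So both parents are heterozygous (Yy × Yy).
Parent genotypes: Yy × Yy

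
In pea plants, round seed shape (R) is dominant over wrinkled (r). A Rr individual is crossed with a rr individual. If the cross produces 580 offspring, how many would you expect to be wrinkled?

Punnett square for Rr × rr:
Offspring genotypes: 2 Rr, 2 rr
round: 2, wrinkled: 2
wrinkled: 2 out of 4 → fraction 1/2
Expected count = 1/2 × 580 = 290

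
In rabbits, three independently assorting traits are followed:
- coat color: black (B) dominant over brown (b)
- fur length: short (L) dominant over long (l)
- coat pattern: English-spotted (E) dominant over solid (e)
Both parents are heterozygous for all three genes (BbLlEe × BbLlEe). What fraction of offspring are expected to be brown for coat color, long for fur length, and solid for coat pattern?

Trihybrid cross: BbLlEe × BbLlEe
Each trait segregates independently with a 3:1 phenotypic ratio, so each gene contributes 3/4 (dominant) or 1/4 (recessive).
Target: brown (coat color), long (fur length), solid (coat pattern)
Probability = product of independent per-trait probabilities
= 1/4 × 1/4 × 1/4 = 1/64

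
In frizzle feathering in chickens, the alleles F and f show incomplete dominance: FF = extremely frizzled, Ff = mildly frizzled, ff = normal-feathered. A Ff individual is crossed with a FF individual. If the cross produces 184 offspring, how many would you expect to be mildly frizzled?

Punnett square for Ff × FF:
Offspring genotypes: 2 FF, 2 Ff
Phenotype counts: 2 extremely frizzled, 2 mildly frizzled
mildly frizzled: 2 out of 4 → fraction 1/2
Expected count = 1/2 × 184 = 92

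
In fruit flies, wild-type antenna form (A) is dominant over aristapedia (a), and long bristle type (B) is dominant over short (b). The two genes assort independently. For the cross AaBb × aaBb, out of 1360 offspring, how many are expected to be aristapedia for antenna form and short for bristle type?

Dihybrid cross AaBb × aaBb — consider each gene separately:
antenna form: Aa × aa → 2 Aa, 2 aa → 2 A_ : 2 aa (out of 4)
bristle type: Bb × Bb → 1 BB, 2 Bb, 1 bb → 3 B_ : 1 bb (out of 4)
Looking for: aristapedia (aa) and short (bb)
P(aristapedia) = 2/4, P(short) = 1/4
P(both) = 2/4 × 1/4 = 2/16 = 1/8
Expected count = 1/8 × 1360 = 170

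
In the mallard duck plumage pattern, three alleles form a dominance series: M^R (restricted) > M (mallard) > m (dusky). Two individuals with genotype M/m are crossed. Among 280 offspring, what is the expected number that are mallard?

Cross: M/m × M/m
Allele dominance: M^R > M > m
Offspring genotypes: 1 M/M, 2 M/m, 1 m/m
Phenotype counts: 3 mallard, 1 dusky
mallard: 3 out of 4 → fraction 3/4
Expected count = 3/4 × 280 = 210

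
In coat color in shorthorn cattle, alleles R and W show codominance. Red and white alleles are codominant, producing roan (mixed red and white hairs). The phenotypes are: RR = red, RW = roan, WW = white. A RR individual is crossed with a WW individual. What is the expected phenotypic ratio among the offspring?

Punnett square for RR × WW:
Offspring genotypes: 4 RW
Phenotype counts: 4 roan
Ratio: all roan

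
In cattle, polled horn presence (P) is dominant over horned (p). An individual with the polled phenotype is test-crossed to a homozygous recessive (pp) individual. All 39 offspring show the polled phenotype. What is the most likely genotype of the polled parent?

Test cross: ? × pp
All offspring are polled.
If the unknown parent were heterozygous (Pp), about half of 39 offspring would be horned; none are. The unknown parent is most likely homozygous dominant (PP).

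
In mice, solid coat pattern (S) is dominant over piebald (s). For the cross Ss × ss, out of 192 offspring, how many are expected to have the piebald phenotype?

Punnett square for Ss × ss:
Offspring genotypes: 2 Ss, 2 ss
Total offspring: 4
Count with target: 2
Probability: 2/4 = 1/2
Expected count = 1/2 × 192 = 96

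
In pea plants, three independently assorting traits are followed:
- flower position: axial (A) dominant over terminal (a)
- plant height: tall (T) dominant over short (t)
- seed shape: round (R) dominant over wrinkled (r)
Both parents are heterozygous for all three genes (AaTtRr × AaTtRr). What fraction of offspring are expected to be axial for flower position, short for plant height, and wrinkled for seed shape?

Trihybrid cross: AaTtRr × AaTtRr
Each trait segregates independently with a 3:1 phenotypic ratio, so each gene contributes 3/4 (dominant) or 1/4 (recessive).
Target: axial (flower position), short (plant height), wrinkled (seed shape)
Probability = product of independent per-trait probabilities
= 3/4 × 1/4 × 1/4 = 3/64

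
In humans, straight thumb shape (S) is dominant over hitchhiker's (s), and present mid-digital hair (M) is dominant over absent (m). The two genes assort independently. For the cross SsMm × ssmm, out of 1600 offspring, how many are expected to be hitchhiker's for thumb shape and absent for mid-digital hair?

Dihybrid cross SsMm × ssmm — consider each gene separately:
thumb shape: Ss × ss → 2 Ss, 2 ss → 2 S_ : 2 ss (out of 4)
mid-digital hair: Mm × mm → 2 Mm, 2 mm → 2 M_ : 2 mm (out of 4)
Looking for: hitchhiker's (ss) and absent (mm)
P(hitchhiker's) = 2/4, P(absent) = 2/4
P(both) = 2/4 × 2/4 = 4/16 = 1/4
Expected count = 1/4 × 1600 = 400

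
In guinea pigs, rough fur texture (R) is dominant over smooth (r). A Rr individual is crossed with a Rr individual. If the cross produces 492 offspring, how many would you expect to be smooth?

Punnett square for Rr × Rr:
Offspring genotypes: 1 RR, 2 Rr, 1 rr
rough: 3, smooth: 1
smooth: 1 out of 4 → fraction 1/4
Expected count = 1/4 × 492 = 123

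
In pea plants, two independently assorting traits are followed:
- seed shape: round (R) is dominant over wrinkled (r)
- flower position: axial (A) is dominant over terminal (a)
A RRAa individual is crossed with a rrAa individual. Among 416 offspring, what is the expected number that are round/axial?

Dihybrid cross RRAa × rrAa — consider each gene separately:
seed shape: RR × rr → 4 Rr → 4 R_ (out of 4)
flower position: Aa × Aa → 1 AA, 2 Aa, 1 aa → 3 A_ : 1 aa (out of 4)
Combine (counts out of 4 × 4 = 16): round/axial (R_A_) = 4×3 = 12; round/terminal (R_aa) = 4×1 = 4
Phenotype counts (out of 16): 12 round/axial, 4 round/terminal
round/axial: 12 out of 16 → fraction 3/4
Expected count = 3/4 × 416 = 312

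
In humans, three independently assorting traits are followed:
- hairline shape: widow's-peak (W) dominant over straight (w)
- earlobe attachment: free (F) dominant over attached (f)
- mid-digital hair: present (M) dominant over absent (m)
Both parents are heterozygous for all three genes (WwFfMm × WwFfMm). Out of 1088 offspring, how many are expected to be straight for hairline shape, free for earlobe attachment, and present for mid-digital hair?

Trihybrid cross: WwFfMm × WwFfMm
Each trait segregates independently with a 3:1 phenotypic ratio, so each gene contributes 3/4 (dominant) or 1/4 (recessive).
Target: straight (hairline shape), free (earlobe attachment), present (mid-digital hair)
Probability = product of independent per-trait probabilities
= 1/4 × 3/4 × 3/4 = 9/64
Expected count = 9/64 × 1088 = 153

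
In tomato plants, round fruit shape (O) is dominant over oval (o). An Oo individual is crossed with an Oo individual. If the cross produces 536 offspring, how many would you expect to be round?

Punnett square for Oo × Oo:
Offspring genotypes: 1 OO, 2 Oo, 1 oo
round: 3, oval: 1
round: 3 out of 4 → fraction 3/4
Expected count = 3/4 × 536 = 402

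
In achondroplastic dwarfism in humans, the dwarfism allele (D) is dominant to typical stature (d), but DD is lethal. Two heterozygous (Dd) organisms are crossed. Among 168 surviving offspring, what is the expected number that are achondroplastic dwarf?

Cross: Dd × Dd
Punnett square offspring (before lethality): 1 DD, 2 Dd, 1 dd
The DD genotype is lethal (embryos die); surviving offspring: 2 Dd, 1 dd
achondroplastic dwarf: 2 out of 3 → fraction 2/3
Expected count = 2/3 × 168 = 112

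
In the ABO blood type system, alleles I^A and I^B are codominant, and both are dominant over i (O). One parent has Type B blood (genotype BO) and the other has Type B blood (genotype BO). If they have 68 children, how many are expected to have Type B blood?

Cross: BO × BO
Possible offspring genotypes: 1 BB, 2 BO, 1 OO
Blood type counts: 3 Type B, 1 Type O
Probability of Type B: 3/4
Expected count = 3/4 × 68 = 51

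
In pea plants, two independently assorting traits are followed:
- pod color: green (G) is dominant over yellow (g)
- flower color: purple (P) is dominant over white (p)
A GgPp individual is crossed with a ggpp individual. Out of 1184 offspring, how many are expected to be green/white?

Dihybrid cross GgPp × ggpp — consider each gene separately:
pod color: Gg × gg → 2 Gg, 2 gg → 2 G_ : 2 gg (out of 4)
flower color: Pp × pp → 2 Pp, 2 pp → 2 P_ : 2 pp (out of 4)
Combine (counts out of 4 × 4 = 16): green/purple (G_P_) = 2×2 = 4; green/white (G_pp) = 2×2 = 4; yellow/purple (ggP_) = 2×2 = 4; yellow/white (ggpp) = 2×2 = 4
Phenotype counts (out of 16): 4 green/purple, 4 green/white, 4 yellow/purple, 4 yellow/white
green/white: 4 out of 16 → fraction 1/4
Expected count = 1/4 × 1184 = 296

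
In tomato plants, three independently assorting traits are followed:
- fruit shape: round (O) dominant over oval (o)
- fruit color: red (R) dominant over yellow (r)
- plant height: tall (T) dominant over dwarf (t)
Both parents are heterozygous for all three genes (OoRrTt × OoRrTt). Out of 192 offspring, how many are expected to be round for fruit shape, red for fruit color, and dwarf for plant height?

Trihybrid cross: OoRrTt × OoRrTt
Each trait segregates independently with a 3:1 phenotypic ratio, so each gene contributes 3/4 (dominant) or 1/4 (recessive).
Target: round (fruit shape), red (fruit color), dwarf (plant height)
Probability = product of independent per-trait probabilities
= 3/4 × 3/4 × 1/4 = 9/64
Expected count = 9/64 × 192 = 27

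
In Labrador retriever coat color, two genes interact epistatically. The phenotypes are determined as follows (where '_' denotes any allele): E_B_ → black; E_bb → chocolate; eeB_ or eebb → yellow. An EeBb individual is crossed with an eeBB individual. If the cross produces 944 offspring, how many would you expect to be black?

Cross: EeBb × eeBB — consider each gene separately:
E gene: Ee × ee → 2 Ee, 2 ee → 2 E_ : 2 ee (out of 4)
B gene: Bb × BB → 2 BB, 2 Bb → 4 B_ (out of 4)
Genotype classes (out of 4 × 4 = 16): E_B_ = 2×4 = 8; eeB_ = 2×4 = 8
Apply the phenotype rules: E_B_ (8) → black; eeB_ (8) → yellow
Phenotype counts (out of 16): 8 black, 8 yellow
black: 8 out of 16 → fraction 1/2
Expected count = 1/2 × 944 = 472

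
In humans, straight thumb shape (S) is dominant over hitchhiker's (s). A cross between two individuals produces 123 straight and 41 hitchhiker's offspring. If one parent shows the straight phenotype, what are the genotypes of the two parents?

Observed offspring: 123 straight, 41 hitchhiker's
The observed ratio simplifies to 3:1. Hitchhiker's (ss) offspring appear, so each parent must contribute one s allele. The parent stated to show straight carries S, so it is Ss. The other parent is then either Ss or ss: Ss × ss would give a 1:1 split, whereas Ss × Ss gives 3:1 — matching the data. So both parents are heterozygous (Ss × Ss).
Parent genotypes: Ss × Ss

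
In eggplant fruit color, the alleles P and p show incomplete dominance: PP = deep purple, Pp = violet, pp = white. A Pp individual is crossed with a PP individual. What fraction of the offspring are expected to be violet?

Punnett square for Pp × PP:
Offspring genotypes: 2 PP, 2 Pp
Phenotype counts: 2 deep purple, 2 violet
violet: 2 out of 4
Probability: 2/4 = 1/2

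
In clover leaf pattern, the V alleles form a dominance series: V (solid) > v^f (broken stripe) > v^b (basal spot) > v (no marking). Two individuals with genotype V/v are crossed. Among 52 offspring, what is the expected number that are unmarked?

Cross: V/v × V/v
Allele dominance: V > v^f > v^b > v
Offspring genotypes: 1 V/V, 2 V/v, 1 v/v
Phenotype counts: 3 solid, 1 unmarked
unmarked: 1 out of 4 → fraction 1/4
Expected count = 1/4 × 52 = 13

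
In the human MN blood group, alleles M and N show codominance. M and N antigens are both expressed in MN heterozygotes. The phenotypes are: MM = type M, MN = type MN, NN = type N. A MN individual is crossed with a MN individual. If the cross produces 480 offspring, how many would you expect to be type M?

Punnett square for MN × MN:
Offspring genotypes: 1 MM, 2 MN, 1 NN
Phenotype counts: 1 type M, 2 type MN, 1 type N
type M: 1 out of 4 → fraction 1/4
Expected count = 1/4 × 480 = 120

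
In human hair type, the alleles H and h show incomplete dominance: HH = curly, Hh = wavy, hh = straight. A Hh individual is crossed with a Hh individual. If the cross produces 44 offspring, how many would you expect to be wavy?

Punnett square for Hh × Hh:
Offspring genotypes: 1 HH, 2 Hh, 1 hh
Phenotype counts: 1 curly, 2 wavy, 1 straight
wavy: 2 out of 4 → fraction 1/2
Expected count = 1/2 × 44 = 22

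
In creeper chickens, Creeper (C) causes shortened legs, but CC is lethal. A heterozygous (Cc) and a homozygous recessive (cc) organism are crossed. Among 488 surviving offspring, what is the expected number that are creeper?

Cross: Cc × cc
Punnett square offspring (before lethality): 2 Cc, 2 cc
No CC offspring are produced in this cross.
creeper: 2 out of 4 → fraction 1/2
Expected count = 1/2 × 488 = 244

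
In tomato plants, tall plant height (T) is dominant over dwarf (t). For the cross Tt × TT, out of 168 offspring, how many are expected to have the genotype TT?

Punnett square for Tt × TT:
Offspring genotypes: 2 TT, 2 Tt
Total offspring: 4
Count with target: 2
Probability: 2/4 = 1/2
Expected count = 1/2 × 168 = 84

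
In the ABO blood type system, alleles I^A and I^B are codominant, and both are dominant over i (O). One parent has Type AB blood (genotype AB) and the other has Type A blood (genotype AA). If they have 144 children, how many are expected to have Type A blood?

Cross: AB × AA
Possible offspring genotypes: 2 AA, 2 AB
Blood type counts: 2 Type A, 2 Type AB
Probability of Type A: 2/4 = 1/2
Expected count = 1/2 × 144 = 72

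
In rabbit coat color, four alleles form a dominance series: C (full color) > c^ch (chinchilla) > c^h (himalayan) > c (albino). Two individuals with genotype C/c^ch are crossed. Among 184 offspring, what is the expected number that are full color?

Cross: C/c^ch × C/c^ch
Allele dominance: C > c^ch > c^h > c
Offspring genotypes: 1 C/C, 2 C/c^ch, 1 c^ch/c^ch
Phenotype counts: 3 full color, 1 chinchilla
full color: 3 out of 4 → fraction 3/4
Expected count = 3/4 × 184 = 138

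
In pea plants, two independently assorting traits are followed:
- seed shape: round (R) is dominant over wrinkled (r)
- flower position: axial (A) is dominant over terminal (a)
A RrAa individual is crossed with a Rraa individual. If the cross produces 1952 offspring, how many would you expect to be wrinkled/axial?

Dihybrid cross RrAa × Rraa — consider each gene separately:
seed shape: Rr × Rr → 1 RR, 2 Rr, 1 rr → 3 R_ : 1 rr (out of 4)
flower position: Aa × aa → 2 Aa, 2 aa → 2 A_ : 2 aa (out of 4)
Combine (counts out of 4 × 4 = 16): round/axial (R_A_) = 3×2 = 6; round/terminal (R_aa) = 3×2 = 6; wrinkled/axial (rrA_) = 1×2 = 2; wrinkled/terminal (rraa) = 1×2 = 2
Phenotype counts (out of 16): 6 round/axial, 6 round/terminal, 2 wrinkled/axial, 2 wrinkled/terminal
wrinkled/axial: 2 out of 16 → fraction 1/8
Expected count = 1/8 × 1952 = 244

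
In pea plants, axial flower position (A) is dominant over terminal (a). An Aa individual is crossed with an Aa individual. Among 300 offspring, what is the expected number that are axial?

Punnett square for Aa × Aa:
Offspring genotypes: 1 AA, 2 Aa, 1 aa
axial: 3, terminal: 1
axial: 3 out of 4 → fraction 3/4
Expected count = 3/4 × 300 = 225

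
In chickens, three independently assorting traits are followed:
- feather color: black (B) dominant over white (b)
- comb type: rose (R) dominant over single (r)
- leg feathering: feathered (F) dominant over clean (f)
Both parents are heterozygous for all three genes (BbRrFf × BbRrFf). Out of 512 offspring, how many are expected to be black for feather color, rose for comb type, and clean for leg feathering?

Trihybrid cross: BbRrFf × BbRrFf
Each trait segregates independently with a 3:1 phenotypic ratio, so each gene contributes 3/4 (dominant) or 1/4 (recessive).
Target: black (feather color), rose (comb type), clean (leg feathering)
Probability = product of independent per-trait probabilities
= 3/4 × 3/4 × 1/4 = 9/64
Expected count = 9/64 × 512 = 72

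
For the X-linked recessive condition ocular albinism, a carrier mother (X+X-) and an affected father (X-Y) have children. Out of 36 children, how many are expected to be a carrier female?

Cross: X+X- × X-Y
Offspring: 1 X+X-, 1 X+Y, 1 X-X-, 1 X-Y
Probability of a carrier female: 1/4
Expected count = 1/4 × 36 = 9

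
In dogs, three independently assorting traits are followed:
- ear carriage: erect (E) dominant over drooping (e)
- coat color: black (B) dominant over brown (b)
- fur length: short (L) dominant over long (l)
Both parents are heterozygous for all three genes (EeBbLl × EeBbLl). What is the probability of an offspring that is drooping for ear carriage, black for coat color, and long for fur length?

Trihybrid cross: EeBbLl × EeBbLl
Each trait segregates independently with a 3:1 phenotypic ratio, so each gene contributes 3/4 (dominant) or 1/4 (recessive).
Target: drooping (ear carriage), black (coat color), long (fur length)
Probability = product of independent per-trait probabilities
= 1/4 × 3/4 × 1/4 = 3/64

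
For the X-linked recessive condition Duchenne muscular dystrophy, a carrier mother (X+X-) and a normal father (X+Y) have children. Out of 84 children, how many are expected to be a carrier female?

Cross: X+X- × X+Y
Offspring: 1 X+X+, 1 X+Y, 1 X+X-, 1 X-Y
Probability of a carrier female: 1/4
Expected count = 1/4 × 84 = 21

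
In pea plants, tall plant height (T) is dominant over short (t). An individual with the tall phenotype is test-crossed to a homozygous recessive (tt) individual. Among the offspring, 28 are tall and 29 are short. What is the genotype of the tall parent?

Test cross: ? × tt
Offspring: 28 tall, 29 short — approximately 1:1.
A 1:1 ratio in a test cross indicates the unknown parent is heterozygous (Tt).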